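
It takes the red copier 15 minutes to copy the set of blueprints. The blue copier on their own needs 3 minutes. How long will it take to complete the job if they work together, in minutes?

5/2 minutes

Combined rate: 1/15 + 1/3 = (1 + 5)/15 = 6/15 = 2/5 per minute.
Time = 1 ÷ (2/5) = 5/2 minutes.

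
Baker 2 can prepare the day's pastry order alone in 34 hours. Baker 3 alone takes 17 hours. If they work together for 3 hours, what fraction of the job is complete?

Combined rate: 1/34 + 1/17 = (1 + 2)/34 = 3/34 per hour.
In 3 hours they complete 3·3/34 = 9/34 of the job.

9/34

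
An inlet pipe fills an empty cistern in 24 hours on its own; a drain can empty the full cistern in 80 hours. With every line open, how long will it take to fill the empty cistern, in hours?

Net rate = 1/24 − 1/80 = (10 − 3)/240 = 7/240 per hour.
Filling time = 1 ÷ (7/240) = 240/7 hours.

240/7 hours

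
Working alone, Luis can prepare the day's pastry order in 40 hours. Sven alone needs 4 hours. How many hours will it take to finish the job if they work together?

Combined rate: 1/40 + 1/4 = (1 + 10)/40 = 11/40 per hour.
Time = 1 ÷ (11/40) = 40/11 hours.

40/11 hours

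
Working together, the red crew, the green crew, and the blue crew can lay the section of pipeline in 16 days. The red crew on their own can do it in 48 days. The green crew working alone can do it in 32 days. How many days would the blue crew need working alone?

96 days

Combined rate is 1/16 per day.
Known contribution: 1/48 + 1/32 = (2 + 3)/96 = 5/96 per day.
So the blue crew's rate is 1/16 − 5/96 = 1/96, meaning 96 days alone.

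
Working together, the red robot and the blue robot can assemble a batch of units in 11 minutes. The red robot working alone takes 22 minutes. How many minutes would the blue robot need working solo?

Combined rate is 1/11 per minute.
Known contribution: 1/22 per minute.
So the blue robot's rate is 1/11 − 1/22 = 1/22, meaning 22 minutes alone.

22 minutes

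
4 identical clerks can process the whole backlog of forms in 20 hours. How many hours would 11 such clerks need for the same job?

80/11 hours

Total work is 4·20 = 80 clerk-hours.
With 11 clerks: 80/11 hours.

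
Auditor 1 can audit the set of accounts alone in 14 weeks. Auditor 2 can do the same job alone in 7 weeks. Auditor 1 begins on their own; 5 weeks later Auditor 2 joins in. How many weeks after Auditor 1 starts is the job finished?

In the first 5 weeks Auditor 1 alone does 5/14 of the job, leaving 9/14.
Once everyone is working, combined rate: 1/14 + 1/7 = (1 + 2)/14 = 3/14 per week.
Remaining 9/14 at 3/14 per week takes 3 weeks.
Total from the start = 5 + 3 = 8 weeks.

8 weeks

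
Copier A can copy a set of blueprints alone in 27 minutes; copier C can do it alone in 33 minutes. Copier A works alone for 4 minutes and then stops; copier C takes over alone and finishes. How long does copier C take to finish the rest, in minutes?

253/9 minutes

In 4 minutes copier A does 4/27 of the job, leaving 23/27.
Copier C works at 1/33 per minute, so finishing takes 23/27 ÷ 1/33 = 253/9 minutes.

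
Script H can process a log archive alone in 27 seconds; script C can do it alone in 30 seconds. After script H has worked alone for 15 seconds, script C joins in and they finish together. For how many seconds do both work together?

120/19 seconds

In 15 seconds script H does 15/27 = 5/9 of the job, leaving 4/9.
Script H and script C together work at 19/270 per second, so finishing takes 4/9 ÷ 19/270 = 120/19 seconds.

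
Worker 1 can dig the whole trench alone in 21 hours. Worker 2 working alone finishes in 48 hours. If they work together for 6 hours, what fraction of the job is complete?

23/56

Combined rate: 1/21 + 1/48 = (16 + 7)/336 = 23/336 per hour.
In 6 hours they complete 6·23/336 = 23/56 of the job.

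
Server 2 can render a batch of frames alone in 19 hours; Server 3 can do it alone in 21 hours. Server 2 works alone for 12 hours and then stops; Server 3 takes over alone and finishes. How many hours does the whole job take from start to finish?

In 12 hours Server 2 does 12/19 of the job, leaving 7/19.
Server 3 works at 1/21 per hour, so finishing takes 7/19 ÷ 1/21 = 147/19 hours.
Total time = 12 + 147/19 = 375/19 hours.

375/19 hours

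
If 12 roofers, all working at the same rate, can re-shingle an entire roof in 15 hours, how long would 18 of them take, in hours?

Total work is 12·15 = 180 roofer-hours.
With 18 roofers: 180/18 = 10 hours.

10 hours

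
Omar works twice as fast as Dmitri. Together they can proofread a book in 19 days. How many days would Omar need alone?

57/2 days

Let Dmitri's rate be r; then Omar's rate is 2r, so together (2 + 1)r = 3r = 1/19.
Thus r = 1/57 per day.
Dmitri alone: 57 days; Omar alone: 57/2 days.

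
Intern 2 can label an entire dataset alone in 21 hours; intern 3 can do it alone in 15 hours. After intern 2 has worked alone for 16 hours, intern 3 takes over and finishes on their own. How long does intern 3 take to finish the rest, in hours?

In 16 hours intern 2 does 16/21 of the job, leaving 5/21.
Intern 3 works at 1/15 per hour, so finishing takes 5/21 ÷ 1/15 = 25/7 hours.

25/7 hours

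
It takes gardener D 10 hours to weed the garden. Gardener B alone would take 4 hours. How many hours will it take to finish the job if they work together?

20/7 hours

Combined rate: 1/10 + 1/4 = (2 + 5)/20 = 7/20 per hour.
Time = 1 ÷ (7/20) = 20/7 hours.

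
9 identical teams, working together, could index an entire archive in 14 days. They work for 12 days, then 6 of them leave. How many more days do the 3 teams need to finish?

6 days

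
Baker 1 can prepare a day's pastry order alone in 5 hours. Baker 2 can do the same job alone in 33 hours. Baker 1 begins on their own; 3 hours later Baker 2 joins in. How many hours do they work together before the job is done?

33/19 hours

In the first 3 hours Baker 1 alone does 3/5 of the job, leaving 2/5.
Once everyone is working, combined rate: 1/5 + 1/33 = (33 + 5)/165 = 38/165 per hour.
Remaining 2/5 at 38/165 per hour takes 33/19 hours.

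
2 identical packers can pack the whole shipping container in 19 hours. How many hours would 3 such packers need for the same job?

38/3 hours

Total work is 2·19 = 38 packer-hours.
With 3 packers: 38/3 hours.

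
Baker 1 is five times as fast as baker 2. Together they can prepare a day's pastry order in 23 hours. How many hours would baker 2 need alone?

138 hours

Let baker 2's rate be r; then baker 1's rate is 5r, so together (5 + 1)r = 6r = 1/23.
Thus r = 1/138 per hour.
Baker 2 alone: 138 hours; baker 1 alone: 138/5 hours.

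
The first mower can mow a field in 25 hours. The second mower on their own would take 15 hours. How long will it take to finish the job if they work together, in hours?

75/8 hours

Combined rate: 1/25 + 1/15 = (3 + 5)/75 = 8/75 per hour.
Time = 1 ÷ (8/75) = 75/8 hours.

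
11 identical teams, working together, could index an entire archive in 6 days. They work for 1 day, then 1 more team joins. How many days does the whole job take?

One team does 1/66 of the job per day.
After 1 day with 11 teams, 1/6 is done (5/6 left).
With 12 teams the rate is 12/66 = 2/11, so the rest takes 5/6 ÷ 2/11 = 55/12 days.
Total = 1 + 55/12 = 67/12 days.

67/12 days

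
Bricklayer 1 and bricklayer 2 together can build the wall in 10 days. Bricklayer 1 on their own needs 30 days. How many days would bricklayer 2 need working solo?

15 days

Combined rate is 1/10 per day.
Known contribution: 1/30 per day.
So bricklayer 2's rate is 1/10 − 1/30 = 1/15, meaning 15 days alone.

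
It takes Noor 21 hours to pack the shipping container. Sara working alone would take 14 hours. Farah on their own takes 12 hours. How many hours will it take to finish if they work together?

Combined rate: 1/21 + 1/14 + 1/12 = (4 + 6 + 7)/84 = 17/84 per hour.
Time = 1 ÷ (17/84) = 84/17 hours.

84/17 hours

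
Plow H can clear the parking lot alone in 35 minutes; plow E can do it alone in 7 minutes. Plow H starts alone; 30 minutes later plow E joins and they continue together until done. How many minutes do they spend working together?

5/6 minutes

In 30 minutes plow H does 30/35 = 6/7 of the job, leaving 1/7.
Plow H and plow E together work at 6/35 per minute, so finishing takes 1/7 ÷ 6/35 = 5/6 minutes.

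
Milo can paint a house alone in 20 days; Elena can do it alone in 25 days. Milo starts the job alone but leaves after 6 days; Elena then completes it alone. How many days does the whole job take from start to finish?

In 6 days Milo does 6/20 = 3/10 of the job, leaving 7/10.
Elena works at 1/25 per day, so finishing takes 7/10 ÷ 1/25 = 35/2 days.
Total time = 6 + 35/2 = 47/2 days.

47/2 days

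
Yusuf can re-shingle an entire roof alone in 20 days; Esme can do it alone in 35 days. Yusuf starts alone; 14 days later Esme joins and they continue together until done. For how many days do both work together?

42/11 days

In 14 days Yusuf does 14/20 = 7/10 of the job, leaving 3/10.
Yusuf and Esme together work at 11/140 per day, so finishing takes 3/10 ÷ 11/140 = 42/11 days.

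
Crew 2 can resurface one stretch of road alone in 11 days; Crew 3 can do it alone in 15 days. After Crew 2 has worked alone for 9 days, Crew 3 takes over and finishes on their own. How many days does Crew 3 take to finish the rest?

In 9 days Crew 2 does 9/11 of the job, leaving 2/11.
Crew 3 works at 1/15 per day, so finishing takes 2/11 ÷ 1/15 = 30/11 days.

30/11 days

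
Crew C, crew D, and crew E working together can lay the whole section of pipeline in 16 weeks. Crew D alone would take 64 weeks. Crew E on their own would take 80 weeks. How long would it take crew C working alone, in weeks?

Combined rate is 1/16 per week.
Known contribution: 1/64 + 1/80 = (5 + 4)/320 = 9/320 per week.
So crew C's rate is 1/16 − 9/320 = 11/320, meaning 320/11 weeks alone.

320/11 weeks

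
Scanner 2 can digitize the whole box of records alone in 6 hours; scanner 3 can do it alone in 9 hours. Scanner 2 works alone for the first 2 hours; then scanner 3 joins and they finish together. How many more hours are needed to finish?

In 2 hours scanner 2 does 2/6 = 1/3 of the job, leaving 2/3.
Scanner 2 and scanner 3 together work at 5/18 per hour, so finishing takes 2/3 ÷ 5/18 = 12/5 hours.

12/5 hours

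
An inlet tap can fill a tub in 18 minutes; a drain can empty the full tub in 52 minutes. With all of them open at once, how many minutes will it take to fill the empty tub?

Net rate = 1/18 − 1/52 = (26 − 9)/468 = 17/468 per minute.
Filling time = 1 ÷ (17/468) = 468/17 minutes.

468/17 minutes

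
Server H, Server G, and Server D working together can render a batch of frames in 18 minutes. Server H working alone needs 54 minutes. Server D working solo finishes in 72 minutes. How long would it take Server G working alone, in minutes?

Combined rate is 1/18 per minute.
Known contribution: 1/54 + 1/72 = (4 + 3)/216 = 7/216 per minute.
So Server G's rate is 1/18 − 7/216 = 5/216, meaning 216/5 minutes alone.

216/5 minutes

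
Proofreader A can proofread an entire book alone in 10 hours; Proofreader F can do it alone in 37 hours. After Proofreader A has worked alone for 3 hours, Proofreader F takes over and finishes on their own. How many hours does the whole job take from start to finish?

289/10 hours

In 3 hours Proofreader A does 3/10 of the job, leaving 7/10.
Proofreader F works at 1/37 per hour, so finishing takes 7/10 ÷ 1/37 = 259/10 hours.
Total time = 3 + 259/10 = 289/10 hours.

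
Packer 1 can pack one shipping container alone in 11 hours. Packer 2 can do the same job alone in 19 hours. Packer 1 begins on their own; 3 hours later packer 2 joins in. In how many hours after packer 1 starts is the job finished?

In the first 3 hours packer 1 alone does 3/11 of the job, leaving 8/11.
Once everyone is working, combined rate: 1/11 + 1/19 = (19 + 11)/209 = 30/209 per hour.
Remaining 8/11 at 30/209 per hour takes 76/15 hours.
Total from the start = 3 + 76/15 = 121/15 hours.

121/15 hours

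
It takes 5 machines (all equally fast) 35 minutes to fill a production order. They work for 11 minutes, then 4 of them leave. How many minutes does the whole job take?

One machine does 1/175 of the job per minute.
After 11 minutes with 5 machines, 11/35 is done (24/35 left).
With 1 machine the rate is 1/175, so the rest takes 24/35 ÷ 1/175 = 120 minutes.
Total = 11 + 120 = 131 minutes.

131 minutes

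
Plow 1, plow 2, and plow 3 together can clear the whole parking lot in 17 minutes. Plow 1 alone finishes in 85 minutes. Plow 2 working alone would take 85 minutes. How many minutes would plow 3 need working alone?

85/3 minutes

Combined rate is 1/17 per minute.
Known contribution: 1/85 + 1/85 = (1 + 1)/85 = 2/85 per minute.
So plow 3's rate is 1/17 − 2/85 = 3/85, meaning 85/3 minutes alone.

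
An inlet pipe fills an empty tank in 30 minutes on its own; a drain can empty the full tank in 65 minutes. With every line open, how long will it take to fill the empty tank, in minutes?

390/7 minutes

Net rate = 1/30 − 1/65 = (13 − 6)/390 = 7/390 per minute.
Filling time = 1 ÷ (7/390) = 390/7 minutes.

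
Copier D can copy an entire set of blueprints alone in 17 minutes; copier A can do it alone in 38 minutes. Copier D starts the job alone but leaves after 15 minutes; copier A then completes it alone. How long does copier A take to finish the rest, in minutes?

In 15 minutes copier D does 15/17 of the job, leaving 2/17.
Copier A works at 1/38 per minute, so finishing takes 2/17 ÷ 1/38 = 76/17 minutes.

76/17 minutes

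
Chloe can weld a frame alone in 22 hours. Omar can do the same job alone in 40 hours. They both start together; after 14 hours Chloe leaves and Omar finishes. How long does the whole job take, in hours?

In the first 14 hours the combined rate is 31/440, so 217/220 of the job is done, leaving 3/220.
After Chloe leaves the rate is 1/40 per hour; the remaining 3/220 takes 6/11 hours.
Total = 14 + 6/11 = 160/11 hours.

160/11 hours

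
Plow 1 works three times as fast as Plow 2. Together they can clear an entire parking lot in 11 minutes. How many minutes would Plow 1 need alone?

Let Plow 2's rate be r; then Plow 1's rate is 3r, so together (3 + 1)r = 4r = 1/11.
Thus r = 1/44 per minute.
Plow 2 alone: 44 minutes; Plow 1 alone: 44/3 minutes.

44/3 minutes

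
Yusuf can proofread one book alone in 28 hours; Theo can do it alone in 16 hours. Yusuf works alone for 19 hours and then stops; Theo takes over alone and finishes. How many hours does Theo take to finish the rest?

36/7 hours

In 19 hours Yusuf does 19/28 of the job, leaving 9/28.
Theo works at 1/16 per hour, so finishing takes 9/28 ÷ 1/16 = 36/7 hours.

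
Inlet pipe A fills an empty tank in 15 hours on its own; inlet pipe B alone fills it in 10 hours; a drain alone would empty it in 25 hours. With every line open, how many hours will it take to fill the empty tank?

150/19 hours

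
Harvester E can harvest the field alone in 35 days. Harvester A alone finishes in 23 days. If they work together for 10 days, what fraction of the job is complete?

116/161

Combined rate: 1/35 + 1/23 = (23 + 35)/805 = 58/805 per day.
In 10 days they complete 10·58/805 = 116/161 of the job.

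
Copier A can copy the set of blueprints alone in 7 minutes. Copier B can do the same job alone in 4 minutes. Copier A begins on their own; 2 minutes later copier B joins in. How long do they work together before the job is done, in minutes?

20/11 minutes

In the first 2 minutes copier A alone does 2/7 of the job, leaving 5/7.
Once everyone is working, combined rate: 1/7 + 1/4 = (4 + 7)/28 = 11/28 per minute.
Remaining 5/7 at 11/28 per minute takes 20/11 minutes.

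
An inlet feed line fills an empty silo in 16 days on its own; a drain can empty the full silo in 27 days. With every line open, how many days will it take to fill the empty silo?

Net rate = 1/16 − 1/27 = (27 − 16)/432 = 11/432 per day.
Filling time = 1 ÷ (11/432) = 432/11 days.

432/11 days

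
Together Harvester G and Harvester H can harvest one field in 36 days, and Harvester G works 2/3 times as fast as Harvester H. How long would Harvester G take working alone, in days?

Let Harvester H's rate be r; then Harvester G's rate is (2/3)r, so together (2/3 + 1)r = (5/3)r = 1/36.
Thus r = 1/60 per day.
Harvester H alone: 60 days; Harvester G alone: 90 days.

90 days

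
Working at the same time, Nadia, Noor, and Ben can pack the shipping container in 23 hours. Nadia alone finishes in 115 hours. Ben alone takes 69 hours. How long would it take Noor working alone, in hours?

Combined rate is 1/23 per hour.
Known contribution: 1/115 + 1/69 = (3 + 5)/345 = 8/345 per hour.
So Noor's rate is 1/23 − 8/345 = 7/345, meaning 345/7 hours alone.

345/7 hours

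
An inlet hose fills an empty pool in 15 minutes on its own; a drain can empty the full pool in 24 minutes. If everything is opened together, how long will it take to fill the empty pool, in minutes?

40 minutes

Net rate = 1/15 − 1/24 = (8 − 5)/120 = 3/120 = 1/40 per minute.
Filling time = 1 ÷ (1/40) = 40 minutes.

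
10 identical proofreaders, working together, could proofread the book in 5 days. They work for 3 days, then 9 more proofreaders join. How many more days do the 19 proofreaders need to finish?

One proofreader does 1/50 of the job per day.
After 3 days with 10 proofreaders, 3/5 is done (2/5 left).
With 19 proofreaders the rate is 19/50, so the rest takes 2/5 ÷ 19/50 = 20/19 days.

20/19 days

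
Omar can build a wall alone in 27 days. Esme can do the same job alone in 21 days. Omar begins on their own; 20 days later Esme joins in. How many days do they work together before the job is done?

In the first 20 days Omar alone does 20/27 of the job, leaving 7/27.
Once everyone is working, combined rate: 1/27 + 1/21 = (7 + 9)/189 = 16/189 per day.
Remaining 7/27 at 16/189 per day takes 49/16 days.

49/16 days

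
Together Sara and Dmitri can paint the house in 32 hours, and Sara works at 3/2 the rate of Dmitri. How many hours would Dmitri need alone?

80 hours

Let Dmitri's rate be r; then Sara's rate is (3/2)r, so together (3/2 + 1)r = (5/2)r = 1/32.
Thus r = 1/80 per hour.
Dmitri alone: 80 hours; Sara alone: 160/3 hours.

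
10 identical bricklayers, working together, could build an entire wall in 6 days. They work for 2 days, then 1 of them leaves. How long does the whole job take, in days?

58/9 days

One bricklayer does 1/60 of the job per day.
After 2 days with 10 bricklayers, 1/3 is done (2/3 left).
With 9 bricklayers the rate is 9/60 = 3/20, so the rest takes 2/3 ÷ 3/20 = 40/9 days.
Total = 2 + 40/9 = 58/9 days.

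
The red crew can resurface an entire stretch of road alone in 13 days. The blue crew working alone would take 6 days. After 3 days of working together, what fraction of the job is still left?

Combined rate: 1/13 + 1/6 = (6 + 13)/78 = 19/78 per day.
In 3 days they complete 3·19/78 = 19/26 of the job.
So 7/26 remains.

7/26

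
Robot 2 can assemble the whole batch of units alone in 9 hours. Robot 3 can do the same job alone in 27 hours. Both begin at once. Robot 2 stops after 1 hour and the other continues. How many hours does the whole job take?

In the first 1 hour the combined rate is 4/27, so 4/27 of the job is done, leaving 23/27.
After Robot 2 leaves the rate is 1/27 per hour; the remaining 23/27 takes 23 hours.
Total = 1 + 23 = 24 hours.

24 hours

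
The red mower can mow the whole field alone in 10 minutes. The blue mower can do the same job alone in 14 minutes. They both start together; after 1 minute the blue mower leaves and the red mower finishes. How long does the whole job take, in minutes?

65/7 minutes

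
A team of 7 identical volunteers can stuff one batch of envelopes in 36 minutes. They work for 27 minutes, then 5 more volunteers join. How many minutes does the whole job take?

129/4 minutes

One volunteer does 1/252 of the job per minute.
After 27 minutes with 7 volunteers, 3/4 is done (1/4 left).
With 12 volunteers the rate is 12/252 = 1/21, so the rest takes 1/4 ÷ 1/21 = 21/4 minutes.
Total = 27 + 21/4 = 129/4 minutes.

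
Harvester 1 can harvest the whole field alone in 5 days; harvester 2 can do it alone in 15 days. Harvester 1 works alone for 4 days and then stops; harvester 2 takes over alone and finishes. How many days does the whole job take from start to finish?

In 4 days harvester 1 does 4/5 of the job, leaving 1/5.
Harvester 2 works at 1/15 per day, so finishing takes 1/5 ÷ 1/15 = 3 days.
Total time = 4 + 3 = 7 days.

7 days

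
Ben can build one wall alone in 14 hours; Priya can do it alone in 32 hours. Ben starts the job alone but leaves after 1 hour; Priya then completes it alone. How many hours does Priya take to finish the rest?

208/7 hours

In 1 hour Ben does 1/14 of the job, leaving 13/14.
Priya works at 1/32 per hour, so finishing takes 13/14 ÷ 1/32 = 208/7 hours.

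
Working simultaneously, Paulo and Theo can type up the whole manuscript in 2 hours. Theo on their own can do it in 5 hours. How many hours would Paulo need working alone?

10/3 hours

Combined rate is 1/2 per hour.
Known contribution: 1/5 per hour.
So Paulo's rate is 1/2 − 1/5 = 3/10, meaning 10/3 hours alone.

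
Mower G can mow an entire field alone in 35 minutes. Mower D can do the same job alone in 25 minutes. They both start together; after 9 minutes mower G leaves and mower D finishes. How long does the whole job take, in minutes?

130/7 minutes

In the first 9 minutes the combined rate is 12/175, so 108/175 of the job is done, leaving 67/175.
After mower G leaves the rate is 1/25 per minute; the remaining 67/175 takes 67/7 minutes.
Total = 9 + 67/7 = 130/7 minutes.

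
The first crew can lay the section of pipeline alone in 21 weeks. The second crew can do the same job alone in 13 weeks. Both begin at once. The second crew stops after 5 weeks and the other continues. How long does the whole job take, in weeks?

In the first 5 weeks the combined rate is 34/273, so 170/273 of the job is done, leaving 103/273.
After the second crew leaves the rate is 1/21 per week; the remaining 103/273 takes 103/13 weeks.
Total = 5 + 103/13 = 168/13 weeks.

168/13 weeks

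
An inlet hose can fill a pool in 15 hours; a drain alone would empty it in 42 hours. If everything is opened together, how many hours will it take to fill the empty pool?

70/3 hours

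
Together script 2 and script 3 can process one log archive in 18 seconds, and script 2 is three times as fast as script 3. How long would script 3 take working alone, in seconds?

72 seconds

Let script 3's rate be r; then script 2's rate is 3r, so together (3 + 1)r = 4r = 1/18.
Thus r = 1/72 per second.
Script 3 alone: 72 seconds; script 2 alone: 24 seconds.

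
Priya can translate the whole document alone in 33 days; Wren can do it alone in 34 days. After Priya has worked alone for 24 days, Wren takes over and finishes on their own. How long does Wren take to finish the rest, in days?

102/11 days

In 24 days Priya does 24/33 = 8/11 of the job, leaving 3/11.
Wren works at 1/34 per day, so finishing takes 3/11 ÷ 1/34 = 102/11 days.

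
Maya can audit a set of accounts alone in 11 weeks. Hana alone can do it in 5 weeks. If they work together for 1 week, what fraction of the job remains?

39/55

Combined rate: 1/11 + 1/5 = (5 + 11)/55 = 16/55 per week.
In 1 week they complete 1·16/55 = 16/55 of the job.
So 39/55 remains.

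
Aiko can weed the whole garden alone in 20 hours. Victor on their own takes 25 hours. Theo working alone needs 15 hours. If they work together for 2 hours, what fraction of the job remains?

103/150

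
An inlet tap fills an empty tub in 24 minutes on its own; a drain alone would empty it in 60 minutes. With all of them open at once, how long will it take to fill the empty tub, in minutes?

40 minutes

Net rate = 1/24 − 1/60 = (5 − 2)/120 = 3/120 = 1/40 per minute.
Filling time = 1 ÷ (1/40) = 40 minutes.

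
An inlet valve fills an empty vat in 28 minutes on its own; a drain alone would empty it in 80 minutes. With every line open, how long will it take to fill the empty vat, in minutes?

560/13 minutes

Net rate = 1/28 − 1/80 = (20 − 7)/560 = 13/560 per minute.
Filling time = 1 ÷ (13/560) = 560/13 minutes.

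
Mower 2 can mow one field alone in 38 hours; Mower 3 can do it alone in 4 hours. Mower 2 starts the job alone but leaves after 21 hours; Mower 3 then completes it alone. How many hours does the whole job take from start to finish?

433/19 hours

In 21 hours Mower 2 does 21/38 of the job, leaving 17/38.
Mower 3 works at 1/4 per hour, so finishing takes 17/38 ÷ 1/4 = 34/19 hours.
Total time = 21 + 34/19 = 433/19 hours.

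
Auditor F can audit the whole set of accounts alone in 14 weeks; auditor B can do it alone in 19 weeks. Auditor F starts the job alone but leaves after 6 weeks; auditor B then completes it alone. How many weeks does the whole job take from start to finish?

In 6 weeks auditor F does 6/14 = 3/7 of the job, leaving 4/7.
Auditor B works at 1/19 per week, so finishing takes 4/7 ÷ 1/19 = 76/7 weeks.
Total time = 6 + 76/7 = 118/7 weeks.

118/7 weeks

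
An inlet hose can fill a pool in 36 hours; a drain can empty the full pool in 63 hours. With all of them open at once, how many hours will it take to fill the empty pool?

84 hours

Net rate = 1/36 − 1/63 = (7 − 4)/252 = 3/252 = 1/84 per hour.
Filling time = 1 ÷ (1/84) = 84 hours.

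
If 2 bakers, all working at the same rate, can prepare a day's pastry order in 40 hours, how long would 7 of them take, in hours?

80/7 hours

Total work is 2·40 = 80 baker-hours.
With 7 bakers: 80/7 hours.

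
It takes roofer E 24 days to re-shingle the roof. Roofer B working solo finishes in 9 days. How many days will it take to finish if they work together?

Combined rate: 1/24 + 1/9 = (3 + 8)/72 = 11/72 per day.
Time = 1 ÷ (11/72) = 72/11 days.

72/11 days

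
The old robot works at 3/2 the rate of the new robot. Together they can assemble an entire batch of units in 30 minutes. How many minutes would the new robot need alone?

75 minutes

Let the new robot's rate be r; then the old robot's rate is (3/2)r, so together (3/2 + 1)r = (5/2)r = 1/30.
Thus r = 1/75 per minute.
The new robot alone: 75 minutes; the old robot alone: 50 minutes.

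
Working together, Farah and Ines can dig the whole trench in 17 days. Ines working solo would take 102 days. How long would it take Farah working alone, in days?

102/5 days

Combined rate is 1/17 per day.
Known contribution: 1/102 per day.
So Farah's rate is 1/17 − 1/102 = 5/102, meaning 102/5 days alone.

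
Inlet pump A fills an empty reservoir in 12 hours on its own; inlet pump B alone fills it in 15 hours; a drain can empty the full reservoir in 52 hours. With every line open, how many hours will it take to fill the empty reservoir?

Net rate = 1/12 + 1/15 − 1/52 = (65 + 52 − 15)/780 = 102/780 = 17/130 per hour.
Filling time = 1 ÷ (17/130) = 130/17 hours.

130/17 hours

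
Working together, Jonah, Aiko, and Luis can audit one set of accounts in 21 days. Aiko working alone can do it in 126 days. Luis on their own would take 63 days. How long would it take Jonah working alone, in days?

42 days

Combined rate is 1/21 per day.
Known contribution: 1/126 + 1/63 = (1 + 2)/126 = 3/126 = 1/42 per day.
So Jonah's rate is 1/21 − 1/42 = 1/42, meaning 42 days alone.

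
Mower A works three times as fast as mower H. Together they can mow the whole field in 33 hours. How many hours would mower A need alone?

44 hours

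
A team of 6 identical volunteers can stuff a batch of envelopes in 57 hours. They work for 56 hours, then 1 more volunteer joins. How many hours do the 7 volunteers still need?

6/7 hours

One volunteer does 1/342 of the job per hour.
After 56 hours with 6 volunteers, 56/57 is done (1/57 left).
With 7 volunteers the rate is 7/342, so the rest takes 1/57 ÷ 7/342 = 6/7 hours.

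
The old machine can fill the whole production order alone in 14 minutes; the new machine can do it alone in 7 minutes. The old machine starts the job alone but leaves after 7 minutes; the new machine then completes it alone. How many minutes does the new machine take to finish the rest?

7/2 minutes

In 7 minutes the old machine does 7/14 = 1/2 of the job, leaving 1/2.
The new machine works at 1/7 per minute, so finishing takes 1/2 ÷ 1/7 = 7/2 minutes.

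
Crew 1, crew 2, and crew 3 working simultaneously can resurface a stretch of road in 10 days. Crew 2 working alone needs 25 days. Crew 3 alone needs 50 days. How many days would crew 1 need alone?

25 days

Combined rate is 1/10 per day.
Known contribution: 1/25 + 1/50 = (2 + 1)/50 = 3/50 per day.
So crew 1's rate is 1/10 − 3/50 = 1/25, meaning 25 days alone.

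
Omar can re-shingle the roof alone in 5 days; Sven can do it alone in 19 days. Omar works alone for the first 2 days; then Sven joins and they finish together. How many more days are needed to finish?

19/8 days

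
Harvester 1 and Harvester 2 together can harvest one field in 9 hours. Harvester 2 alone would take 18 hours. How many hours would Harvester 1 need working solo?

Combined rate is 1/9 per hour.
Known contribution: 1/18 per hour.
So Harvester 1's rate is 1/9 − 1/18 = 1/18, meaning 18 hours alone.

18 hours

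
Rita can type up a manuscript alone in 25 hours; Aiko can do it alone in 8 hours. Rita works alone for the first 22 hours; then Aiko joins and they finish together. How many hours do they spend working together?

In 22 hours Rita does 22/25 of the job, leaving 3/25.
Rita and Aiko together work at 33/200 per hour, so finishing takes 3/25 ÷ 33/200 = 8/11 hours.

8/11 hours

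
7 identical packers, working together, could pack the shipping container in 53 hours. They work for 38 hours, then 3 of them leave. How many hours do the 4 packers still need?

105/4 hours

One packer does 1/371 of the job per hour.
After 38 hours with 7 packers, 38/53 is done (15/53 left).
With 4 packers the rate is 4/371, so the rest takes 15/53 ÷ 4/371 = 105/4 hours.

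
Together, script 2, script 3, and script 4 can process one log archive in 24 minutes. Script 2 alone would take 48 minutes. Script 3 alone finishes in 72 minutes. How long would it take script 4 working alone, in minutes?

144 minutes

Combined rate is 1/24 per minute.
Known contribution: 1/48 + 1/72 = (3 + 2)/144 = 5/144 per minute.
So script 4's rate is 1/24 − 5/144 = 1/144, meaning 144 minutes alone.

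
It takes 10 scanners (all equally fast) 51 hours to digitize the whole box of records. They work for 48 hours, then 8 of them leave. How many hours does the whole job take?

63 hours

One scanner does 1/510 of the job per hour.
After 48 hours with 10 scanners, 16/17 is done (1/17 left).
With 2 scanners the rate is 2/510 = 1/255, so the rest takes 1/17 ÷ 1/255 = 15 hours.
Total = 48 + 15 = 63 hours.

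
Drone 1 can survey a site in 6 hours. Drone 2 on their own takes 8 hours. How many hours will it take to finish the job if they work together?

With two workers the combined time is the product over the sum: 6·8/(6+8) = 48/14 = 24/7 hours.

24/7 hours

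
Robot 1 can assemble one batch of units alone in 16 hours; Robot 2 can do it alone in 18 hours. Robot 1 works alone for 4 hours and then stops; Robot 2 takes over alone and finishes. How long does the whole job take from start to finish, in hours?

35/2 hours

In 4 hours Robot 1 does 4/16 = 1/4 of the job, leaving 3/4.
Robot 2 works at 1/18 per hour, so finishing takes 3/4 ÷ 1/18 = 27/2 hours.
Total time = 4 + 27/2 = 35/2 hours.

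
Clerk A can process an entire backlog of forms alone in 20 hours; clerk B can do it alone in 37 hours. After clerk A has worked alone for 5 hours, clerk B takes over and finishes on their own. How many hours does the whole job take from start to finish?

131/4 hours

In 5 hours clerk A does 5/20 = 1/4 of the job, leaving 3/4.
Clerk B works at 1/37 per hour, so finishing takes 3/4 ÷ 1/37 = 111/4 hours.
Total time = 5 + 111/4 = 131/4 hours.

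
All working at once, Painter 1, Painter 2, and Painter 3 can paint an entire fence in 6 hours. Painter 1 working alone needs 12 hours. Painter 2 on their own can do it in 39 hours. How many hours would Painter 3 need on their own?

Combined rate is 1/6 per hour.
Known contribution: 1/12 + 1/39 = (13 + 4)/156 = 17/156 per hour.
So Painter 3's rate is 1/6 − 17/156 = 3/52, meaning 52/3 hours alone.

52/3 hours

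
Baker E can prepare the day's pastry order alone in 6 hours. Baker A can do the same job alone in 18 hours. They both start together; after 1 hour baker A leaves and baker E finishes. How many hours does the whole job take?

17/3 hours

In the first 1 hour the combined rate is 2/9, so 2/9 of the job is done, leaving 7/9.
After baker A leaves the rate is 1/6 per hour; the remaining 7/9 takes 14/3 hours.
Total = 1 + 14/3 = 17/3 hours.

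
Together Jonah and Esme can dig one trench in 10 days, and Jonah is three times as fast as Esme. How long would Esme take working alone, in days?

Let Esme's rate be r; then Jonah's rate is 3r, so together (3 + 1)r = 4r = 1/10.
Thus r = 1/40 per day.
Esme alone: 40 days; Jonah alone: 40/3 days.

40 days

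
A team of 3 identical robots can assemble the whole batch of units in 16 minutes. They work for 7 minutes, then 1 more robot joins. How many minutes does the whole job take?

One robot does 1/48 of the job per minute.
After 7 minutes with 3 robots, 7/16 is done (9/16 left).
With 4 robots the rate is 4/48 = 1/12, so the rest takes 9/16 ÷ 1/12 = 27/4 minutes.
Total = 7 + 27/4 = 55/4 minutes.

55/4 minutes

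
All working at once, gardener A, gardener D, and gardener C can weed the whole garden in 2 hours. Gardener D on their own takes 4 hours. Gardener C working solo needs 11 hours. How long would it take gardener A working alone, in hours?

44/7 hours

Combined rate is 1/2 per hour.
Known contribution: 1/4 + 1/11 = (11 + 4)/44 = 15/44 per hour.
So gardener A's rate is 1/2 − 15/44 = 7/44, meaning 44/7 hours alone.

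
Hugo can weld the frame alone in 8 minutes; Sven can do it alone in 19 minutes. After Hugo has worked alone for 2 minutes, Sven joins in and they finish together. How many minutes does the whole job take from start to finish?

56/9 minutes

In 2 minutes Hugo does 2/8 = 1/4 of the job, leaving 3/4.
Hugo and Sven together work at 27/152 per minute, so finishing takes 3/4 ÷ 27/152 = 38/9 minutes.
Total time = 2 + 38/9 = 56/9 minutes.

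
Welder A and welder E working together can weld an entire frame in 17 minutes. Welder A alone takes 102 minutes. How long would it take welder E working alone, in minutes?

Combined rate is 1/17 per minute.
Known contribution: 1/102 per minute.
So welder E's rate is 1/17 − 1/102 = 5/102, meaning 102/5 minutes alone.

102/5 minutes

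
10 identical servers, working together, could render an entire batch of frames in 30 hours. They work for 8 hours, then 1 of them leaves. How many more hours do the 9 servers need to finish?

220/9 hours

One server does 1/300 of the job per hour.
After 8 hours with 10 servers, 4/15 is done (11/15 left).
With 9 servers the rate is 9/300 = 3/100, so the rest takes 11/15 ÷ 3/100 = 220/9 hours.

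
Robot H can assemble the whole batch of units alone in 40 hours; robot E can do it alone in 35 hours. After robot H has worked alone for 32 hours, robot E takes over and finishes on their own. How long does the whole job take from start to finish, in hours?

In 32 hours robot H does 32/40 = 4/5 of the job, leaving 1/5.
Robot E works at 1/35 per hour, so finishing takes 1/5 ÷ 1/35 = 7 hours.
Total time = 32 + 7 = 39 hours.

39 hours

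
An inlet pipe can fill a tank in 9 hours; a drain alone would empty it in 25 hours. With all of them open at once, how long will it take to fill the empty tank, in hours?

Net rate = 1/9 − 1/25 = (25 − 9)/225 = 16/225 per hour.
Filling time = 1 ÷ (16/225) = 225/16 hours.

225/16 hours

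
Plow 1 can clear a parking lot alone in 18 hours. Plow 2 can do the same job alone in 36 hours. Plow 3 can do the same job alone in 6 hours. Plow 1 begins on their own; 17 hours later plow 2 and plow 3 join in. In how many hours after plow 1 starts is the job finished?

155/9 hours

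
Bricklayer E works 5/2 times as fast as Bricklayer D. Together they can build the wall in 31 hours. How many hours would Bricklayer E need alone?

217/5 hours

Let Bricklayer D's rate be r; then Bricklayer E's rate is (5/2)r, so together (5/2 + 1)r = (7/2)r = 1/31.
Thus r = 2/217 per hour.
Bricklayer D alone: 217/2 hours; Bricklayer E alone: 217/5 hours.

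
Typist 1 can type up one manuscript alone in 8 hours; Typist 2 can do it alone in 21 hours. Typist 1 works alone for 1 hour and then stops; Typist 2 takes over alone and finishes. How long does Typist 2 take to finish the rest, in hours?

147/8 hours

In 1 hour Typist 1 does 1/8 of the job, leaving 7/8.
Typist 2 works at 1/21 per hour, so finishing takes 7/8 ÷ 1/21 = 147/8 hours.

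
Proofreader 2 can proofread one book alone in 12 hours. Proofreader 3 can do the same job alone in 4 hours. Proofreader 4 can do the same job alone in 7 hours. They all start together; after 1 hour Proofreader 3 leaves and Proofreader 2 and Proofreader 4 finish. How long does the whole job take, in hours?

63/19 hours

In the first 1 hour the combined rate is 10/21, so 10/21 of the job is done, leaving 11/21.
After Proofreader 3 leaves the rate is 19/84 per hour; the remaining 11/21 takes 44/19 hours.
Total = 1 + 44/19 = 63/19 hours.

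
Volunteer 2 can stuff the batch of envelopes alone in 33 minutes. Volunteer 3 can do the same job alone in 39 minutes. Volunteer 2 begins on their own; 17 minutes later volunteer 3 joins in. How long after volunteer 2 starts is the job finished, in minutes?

In the first 17 minutes volunteer 2 alone does 17/33 of the job, leaving 16/33.
Once everyone is working, combined rate: 1/33 + 1/39 = (13 + 11)/429 = 24/429 = 8/143 per minute.
Remaining 16/33 at 8/143 per minute takes 26/3 minutes.
Total from the start = 17 + 26/3 = 77/3 minutes.

77/3 minutes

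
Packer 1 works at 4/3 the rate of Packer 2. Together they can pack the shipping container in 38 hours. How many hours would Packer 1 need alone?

133/2 hours

Let Packer 2's rate be r; then Packer 1's rate is (4/3)r, so together (4/3 + 1)r = (7/3)r = 1/38.
Thus r = 3/266 per hour.
Packer 2 alone: 266/3 hours; Packer 1 alone: 133/2 hours.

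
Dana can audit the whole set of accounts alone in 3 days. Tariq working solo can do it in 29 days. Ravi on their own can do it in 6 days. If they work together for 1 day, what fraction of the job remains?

Combined rate: 1/3 + 1/29 + 1/6 = (58 + 6 + 29)/174 = 93/174 = 31/58 per day.
In 1 day they complete 1·31/58 = 31/58 of the job.
So 27/58 remains.

27/58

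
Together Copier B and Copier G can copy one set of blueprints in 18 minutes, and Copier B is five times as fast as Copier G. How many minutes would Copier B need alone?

Let Copier G's rate be r; then Copier B's rate is 5r, so together (5 + 1)r = 6r = 1/18.
Thus r = 1/108 per minute.
Copier G alone: 108 minutes; Copier B alone: 108/5 minutes.

108/5 minutes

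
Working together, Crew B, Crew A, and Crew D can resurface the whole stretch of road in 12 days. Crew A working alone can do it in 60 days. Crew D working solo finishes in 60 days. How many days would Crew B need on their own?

20 days

Combined rate is 1/12 per day.
Known contribution: 1/60 + 1/60 = (1 + 1)/60 = 2/60 = 1/30 per day.
So Crew B's rate is 1/12 − 1/30 = 1/20, meaning 20 days alone.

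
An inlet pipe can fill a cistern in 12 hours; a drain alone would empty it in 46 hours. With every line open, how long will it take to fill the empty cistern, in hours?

276/17 hours

Net rate = 1/12 − 1/46 = (23 − 6)/276 = 17/276 per hour.
Filling time = 1 ÷ (17/276) = 276/17 hours.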